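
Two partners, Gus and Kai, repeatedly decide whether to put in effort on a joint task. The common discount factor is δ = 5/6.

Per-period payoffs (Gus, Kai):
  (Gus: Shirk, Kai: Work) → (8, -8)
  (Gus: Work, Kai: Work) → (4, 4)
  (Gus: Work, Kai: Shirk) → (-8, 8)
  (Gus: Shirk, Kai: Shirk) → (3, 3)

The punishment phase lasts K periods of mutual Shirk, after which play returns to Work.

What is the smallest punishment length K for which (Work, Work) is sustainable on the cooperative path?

No profitable deviation requires (4−3)(δ+…+δ^K) ≥ 8−4, i.e. δ+…+δ^K ≥ 4 ≈ 4.0000.
With δ = 5/6, the partial sums are K=1: 0.8333, K=2: 1.5278, …, K=7: 3.6046, K=8: 3.8372, K=9: 4.0310.
K = 9 is the first length at which the sum reaches 4.0000.

9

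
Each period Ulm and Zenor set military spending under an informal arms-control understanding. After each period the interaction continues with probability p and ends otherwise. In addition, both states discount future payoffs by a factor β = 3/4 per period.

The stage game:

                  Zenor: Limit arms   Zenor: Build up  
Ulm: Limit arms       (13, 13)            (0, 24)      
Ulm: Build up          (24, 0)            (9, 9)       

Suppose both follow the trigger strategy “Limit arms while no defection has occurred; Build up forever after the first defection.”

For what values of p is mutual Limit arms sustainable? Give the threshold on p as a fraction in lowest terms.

44/45

Expected continuation weight on next period's payoff is β·p = 3/4·p, which plays the role of the discount factor.
Cooperation requires 3/4·p ≥ (24−13)/(24−9) = 11/15, hence p ≥ 44/45.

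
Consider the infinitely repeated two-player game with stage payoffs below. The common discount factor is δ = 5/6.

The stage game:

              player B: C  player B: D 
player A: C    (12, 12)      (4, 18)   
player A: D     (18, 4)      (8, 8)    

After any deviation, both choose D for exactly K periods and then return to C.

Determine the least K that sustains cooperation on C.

IC: δ(1−δ^K)/(1−δ) ≥ (18−12)/(12−8) = 3/2.
With δ = 5/6: need 1 − δ^K ≥ 3/2·(1−5/6)/(5/6), i.e. δ^K ≤ 0.7000.
Since (5/6)^1 = 0.8333 and (5/6)^2 = 0.6944, the smallest such K is 2.

2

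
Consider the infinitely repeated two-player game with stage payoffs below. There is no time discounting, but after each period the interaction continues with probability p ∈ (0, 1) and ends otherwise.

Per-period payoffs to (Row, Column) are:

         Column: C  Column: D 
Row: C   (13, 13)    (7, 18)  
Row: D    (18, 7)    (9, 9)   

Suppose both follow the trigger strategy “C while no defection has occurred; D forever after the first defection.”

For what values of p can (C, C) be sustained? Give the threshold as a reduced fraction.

With no time discounting, the continuation probability p plays the role of the discount factor.
Grim-trigger IC: 13/(1−p) ≥ 18 + 9p/(1−p) ⇒ p ≥ (18−13)/(18−9) = 5/9.

5/9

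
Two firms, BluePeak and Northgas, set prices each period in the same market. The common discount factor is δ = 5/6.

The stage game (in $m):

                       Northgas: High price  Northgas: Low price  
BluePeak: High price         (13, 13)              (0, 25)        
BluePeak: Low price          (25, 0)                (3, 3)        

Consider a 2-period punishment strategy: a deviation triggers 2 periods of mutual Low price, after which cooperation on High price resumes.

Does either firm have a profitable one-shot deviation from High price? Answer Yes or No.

A one-shot deviation gives 25 now, then 3 for 2 periods, then back to 13.
Gain from deviating: (25−13) today; loss: (13−3) in each of the next 2 periods.
No-deviation condition: (13−3)(δ+…+δ^2) ≥ 25−13, i.e. δ+…+δ^2 ≥ 6/5.
At δ = 5/6: δ+…+δ^2 = 1.5278 ≥ 1.2000.
So cooperation is sustainable.

No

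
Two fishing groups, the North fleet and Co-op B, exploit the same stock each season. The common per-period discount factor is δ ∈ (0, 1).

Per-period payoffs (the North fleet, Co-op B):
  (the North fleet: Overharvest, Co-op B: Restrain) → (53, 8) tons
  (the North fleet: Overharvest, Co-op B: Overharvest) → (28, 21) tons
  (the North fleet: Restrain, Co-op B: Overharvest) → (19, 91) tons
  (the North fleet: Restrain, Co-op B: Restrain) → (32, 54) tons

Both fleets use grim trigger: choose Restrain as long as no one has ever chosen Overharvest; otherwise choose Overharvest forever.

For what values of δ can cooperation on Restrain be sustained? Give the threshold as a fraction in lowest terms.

21/25

For the North fleet: deviation gain 53−32 = 21, per-period punishment loss 32−28 = 4. IC gives δ ≥ 21/25.
For Co-op B: gain 37, loss 33 per period, so δ ≥ 37/70.
The tighter constraint is the North fleet's, so cooperation needs δ ≥ 21/25.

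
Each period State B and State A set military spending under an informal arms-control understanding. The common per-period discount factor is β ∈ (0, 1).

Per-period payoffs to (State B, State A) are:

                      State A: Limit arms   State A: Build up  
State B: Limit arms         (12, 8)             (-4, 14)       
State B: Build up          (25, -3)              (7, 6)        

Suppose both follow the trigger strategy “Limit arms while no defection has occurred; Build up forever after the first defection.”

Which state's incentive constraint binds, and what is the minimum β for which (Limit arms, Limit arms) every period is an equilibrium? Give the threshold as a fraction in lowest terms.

State B's threshold: (25−12)/(25−7) = 13/18.
State A's threshold: (14−8)/(14−6) = 3/4.
13/18 < 3/4, so State A binds and β* = 3/4.

State A; β ≥ 3/4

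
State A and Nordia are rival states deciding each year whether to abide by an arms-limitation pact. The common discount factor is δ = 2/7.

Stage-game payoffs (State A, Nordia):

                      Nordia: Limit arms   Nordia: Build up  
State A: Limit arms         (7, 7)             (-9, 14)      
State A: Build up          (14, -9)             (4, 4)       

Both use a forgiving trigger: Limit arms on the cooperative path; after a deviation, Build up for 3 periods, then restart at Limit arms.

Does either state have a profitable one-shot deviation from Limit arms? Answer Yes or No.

Comparing payoff streams over the 4 periods until play realigns: cooperate → 7(1+δ+…+δ^3); deviate → 14 + 4(δ+…+δ^3).
Cooperation is sustained iff (7−4)(δ+…+δ^3) ≥ 14−7.
δ+…+δ^3 = 2/7·(1−(2/7)^3)/(1−2/7) = 0.3907, and (14−7)/(7−4) = 2.3333.
0.3907 < 2.3333, so cooperation is not sustainable.

Yes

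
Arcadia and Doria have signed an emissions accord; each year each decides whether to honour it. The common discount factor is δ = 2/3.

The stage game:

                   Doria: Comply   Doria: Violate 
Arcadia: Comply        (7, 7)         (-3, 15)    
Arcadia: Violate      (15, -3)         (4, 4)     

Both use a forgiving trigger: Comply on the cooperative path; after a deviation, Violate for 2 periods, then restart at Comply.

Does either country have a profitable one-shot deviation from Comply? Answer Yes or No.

IC: δ+…+δ^2 ≥ (15−7)/(7−4) = 8/3.
At δ = 2/3: partial sum = 1.1111 < 2.6667. Cooperation not sustainable.

Yes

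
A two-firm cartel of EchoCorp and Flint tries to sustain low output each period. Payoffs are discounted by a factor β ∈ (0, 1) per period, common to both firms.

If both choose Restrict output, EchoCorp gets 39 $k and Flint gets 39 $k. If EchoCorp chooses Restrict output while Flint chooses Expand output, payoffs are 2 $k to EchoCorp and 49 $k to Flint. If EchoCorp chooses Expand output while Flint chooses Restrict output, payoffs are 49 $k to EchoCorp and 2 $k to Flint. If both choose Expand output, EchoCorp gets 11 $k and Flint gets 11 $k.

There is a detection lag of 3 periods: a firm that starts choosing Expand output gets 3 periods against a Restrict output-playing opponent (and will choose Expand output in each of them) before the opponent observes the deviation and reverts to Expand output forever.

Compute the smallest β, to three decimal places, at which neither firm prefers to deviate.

0.641

The best deviation is to choose Expand output for all 3 undetected periods, earning 49 each, then 11 forever once detected.
Deviation value: 49(1−β^3)/(1−β) + 11β^3/(1−β); cooperation value: 39/(1−β).
IC: 39 ≥ 49(1−β^3) + 11β^3 = 49 − 38β^3.
So β^3 ≥ 10/38 = 5/19, giving β ≥ (5/19)^(1/3) ≈ 0.641.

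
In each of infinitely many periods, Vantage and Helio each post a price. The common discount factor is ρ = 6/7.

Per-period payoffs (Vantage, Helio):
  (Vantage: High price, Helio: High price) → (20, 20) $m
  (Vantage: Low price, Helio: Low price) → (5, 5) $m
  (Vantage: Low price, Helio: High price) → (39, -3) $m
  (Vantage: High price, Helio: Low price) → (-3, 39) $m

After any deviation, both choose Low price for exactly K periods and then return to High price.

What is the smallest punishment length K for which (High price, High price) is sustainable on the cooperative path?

2

IC: ρ(1−ρ^K)/(1−ρ) ≥ (39−20)/(20−5) = 19/15.
With ρ = 6/7: need 1 − ρ^K ≥ 19/15·(1−6/7)/(6/7), i.e. ρ^K ≤ 0.7889.
Since (6/7)^1 = 0.8571 and (6/7)^2 = 0.7347, the smallest such K is 2.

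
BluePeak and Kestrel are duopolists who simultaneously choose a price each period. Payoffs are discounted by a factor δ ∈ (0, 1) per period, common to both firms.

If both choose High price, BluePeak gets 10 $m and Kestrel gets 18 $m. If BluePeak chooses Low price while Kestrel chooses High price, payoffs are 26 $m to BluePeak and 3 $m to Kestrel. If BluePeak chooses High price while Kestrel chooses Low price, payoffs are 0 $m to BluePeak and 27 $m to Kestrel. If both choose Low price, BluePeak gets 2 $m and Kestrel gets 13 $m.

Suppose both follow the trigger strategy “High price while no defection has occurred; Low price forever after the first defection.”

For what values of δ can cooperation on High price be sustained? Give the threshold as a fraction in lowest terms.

For BluePeak: deviation gain 26−10 = 16, per-period punishment loss 10−2 = 8. IC gives δ ≥ 16/24 = 2/3.
For Kestrel: gain 9, loss 5 per period, so δ ≥ 9/14.
The tighter constraint is BluePeak's, so cooperation needs δ ≥ 2/3.

2/3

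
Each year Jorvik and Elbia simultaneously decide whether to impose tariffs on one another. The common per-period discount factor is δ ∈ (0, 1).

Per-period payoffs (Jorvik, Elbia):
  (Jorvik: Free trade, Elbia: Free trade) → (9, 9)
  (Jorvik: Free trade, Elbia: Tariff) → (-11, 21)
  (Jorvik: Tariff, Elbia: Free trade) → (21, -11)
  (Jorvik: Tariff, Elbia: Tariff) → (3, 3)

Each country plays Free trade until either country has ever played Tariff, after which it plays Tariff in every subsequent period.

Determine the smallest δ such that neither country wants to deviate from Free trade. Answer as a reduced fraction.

9/(1−δ) ≥ 21 + 3δ/(1−δ)
9 ≥ 21 − 18δ
δ ≥ 12/18 = 2/3.

2/3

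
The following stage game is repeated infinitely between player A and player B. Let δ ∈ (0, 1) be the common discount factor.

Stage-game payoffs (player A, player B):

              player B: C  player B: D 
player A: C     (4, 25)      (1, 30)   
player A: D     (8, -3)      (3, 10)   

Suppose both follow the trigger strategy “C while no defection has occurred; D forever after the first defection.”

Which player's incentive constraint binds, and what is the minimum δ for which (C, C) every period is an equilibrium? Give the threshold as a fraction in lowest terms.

For player A: deviation gain 8−4 = 4, per-period punishment loss 4−3 = 1. IC gives δ ≥ 4/5.
For player B: gain 5, loss 15 per period, so δ ≥ 5/20 = 1/4.
The tighter constraint is player A's, so cooperation needs δ ≥ 4/5.

player A; δ ≥ 4/5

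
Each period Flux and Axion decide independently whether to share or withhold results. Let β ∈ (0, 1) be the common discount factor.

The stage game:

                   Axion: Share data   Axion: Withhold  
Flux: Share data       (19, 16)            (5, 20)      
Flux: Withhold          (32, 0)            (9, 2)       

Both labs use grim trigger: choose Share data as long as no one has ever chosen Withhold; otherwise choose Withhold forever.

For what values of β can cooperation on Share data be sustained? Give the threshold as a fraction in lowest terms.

13/23

Flux's threshold: (32−19)/(32−9) = 13/23.
Axion's threshold: (20−16)/(20−2) = 2/9.
13/23 > 2/9, so Flux binds and β* = 13/23.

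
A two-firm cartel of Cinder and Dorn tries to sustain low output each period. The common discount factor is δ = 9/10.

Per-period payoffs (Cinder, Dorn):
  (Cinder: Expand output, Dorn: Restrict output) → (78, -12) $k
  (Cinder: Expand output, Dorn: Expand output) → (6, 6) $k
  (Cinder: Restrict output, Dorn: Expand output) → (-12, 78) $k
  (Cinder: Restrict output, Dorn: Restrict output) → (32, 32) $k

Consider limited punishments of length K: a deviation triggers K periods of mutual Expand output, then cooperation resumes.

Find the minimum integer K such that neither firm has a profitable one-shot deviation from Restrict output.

Need Σ_{k=1}^{K} δ^k ≥ (78−32)/(32−6) = 1.7692 at δ = 9/10.
At K = 2 the sum is 1.7100 < 1.7692; at K = 3 it is 2.4390 ≥ 1.7692.
So the minimum punishment length is K = 3.

3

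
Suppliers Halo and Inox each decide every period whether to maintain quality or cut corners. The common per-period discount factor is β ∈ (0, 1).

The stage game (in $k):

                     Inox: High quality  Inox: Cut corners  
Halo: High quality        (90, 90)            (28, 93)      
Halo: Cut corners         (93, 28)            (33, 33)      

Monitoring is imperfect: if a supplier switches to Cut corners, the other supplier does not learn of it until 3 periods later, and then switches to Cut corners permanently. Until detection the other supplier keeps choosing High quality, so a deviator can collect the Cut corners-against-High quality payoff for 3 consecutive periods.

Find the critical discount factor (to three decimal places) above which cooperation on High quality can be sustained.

Deviating for the 3 undetected periods gains 93−90 = 3 per period over cooperation, then loses 90−33 = 57 per period forever once punishment starts.
Gain: 3(1 + β + … + β^2); loss: 57·β^3/(1−β).
No profitable deviation ⇔ 3(1−β^3) ≤ 57·β^3, i.e. β^3 ≥ 3/(3+57) = 1/20.
Hence β ≥ (1/20)^(1/3) ≈ 0.368.

0.368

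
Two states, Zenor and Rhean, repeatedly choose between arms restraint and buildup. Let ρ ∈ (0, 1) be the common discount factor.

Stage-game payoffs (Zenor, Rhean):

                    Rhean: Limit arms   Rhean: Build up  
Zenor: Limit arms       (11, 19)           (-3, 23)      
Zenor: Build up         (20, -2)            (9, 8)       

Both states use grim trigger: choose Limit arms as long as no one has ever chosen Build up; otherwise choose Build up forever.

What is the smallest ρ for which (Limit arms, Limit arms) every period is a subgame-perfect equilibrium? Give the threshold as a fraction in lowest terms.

9/11

For Zenor: deviation gain 20−11 = 9, per-period punishment loss 11−9 = 2. IC gives ρ ≥ 9/11.
For Rhean: gain 4, loss 11 per period, so ρ ≥ 4/15.
The tighter constraint is Zenor's, so cooperation needs ρ ≥ 9/11.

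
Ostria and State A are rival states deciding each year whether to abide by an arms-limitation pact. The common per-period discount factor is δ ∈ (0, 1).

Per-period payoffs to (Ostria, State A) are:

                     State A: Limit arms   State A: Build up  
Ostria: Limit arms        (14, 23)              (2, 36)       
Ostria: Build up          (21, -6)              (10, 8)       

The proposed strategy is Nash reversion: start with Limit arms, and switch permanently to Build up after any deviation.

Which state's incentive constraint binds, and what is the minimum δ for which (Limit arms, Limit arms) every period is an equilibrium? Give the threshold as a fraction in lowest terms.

Ostria; δ ≥ 7/11

Ostria's threshold: (21−14)/(21−10) = 7/11.
State A's threshold: (36−23)/(36−8) = 13/28.
7/11 > 13/28, so Ostria binds and δ* = 7/11.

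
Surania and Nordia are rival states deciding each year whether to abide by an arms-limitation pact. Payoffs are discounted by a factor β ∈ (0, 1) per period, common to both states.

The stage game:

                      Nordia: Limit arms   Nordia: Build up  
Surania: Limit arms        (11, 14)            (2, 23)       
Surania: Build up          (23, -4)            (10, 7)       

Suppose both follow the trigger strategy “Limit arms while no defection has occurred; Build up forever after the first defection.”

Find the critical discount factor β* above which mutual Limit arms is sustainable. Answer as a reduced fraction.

Surania: cooperation gives 11 each period; deviation gives 23 once then 10 forever.
  11/(1−β) ≥ 23 + 10β/(1−β) ⇒ β ≥ 12/13.
Nordia: cooperation gives 14 each period; deviation gives 23 once then 7 forever.
  β ≥ 9/16.
Both must hold, so the binding constraint is Surania's: β ≥ 12/13.

12/13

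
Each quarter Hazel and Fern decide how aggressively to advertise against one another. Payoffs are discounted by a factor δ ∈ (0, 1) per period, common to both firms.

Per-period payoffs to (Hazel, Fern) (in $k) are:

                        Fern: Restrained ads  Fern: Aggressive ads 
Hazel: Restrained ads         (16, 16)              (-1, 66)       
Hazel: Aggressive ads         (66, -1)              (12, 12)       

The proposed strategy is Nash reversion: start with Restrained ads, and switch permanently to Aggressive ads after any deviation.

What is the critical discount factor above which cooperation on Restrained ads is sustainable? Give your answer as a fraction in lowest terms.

25/27

Under grim trigger the critical discount factor is (T−C)/(T−P) with T = 66, C = 16, P = 12.
δ* = (66−16)/(66−12) = 50/54 = 25/27.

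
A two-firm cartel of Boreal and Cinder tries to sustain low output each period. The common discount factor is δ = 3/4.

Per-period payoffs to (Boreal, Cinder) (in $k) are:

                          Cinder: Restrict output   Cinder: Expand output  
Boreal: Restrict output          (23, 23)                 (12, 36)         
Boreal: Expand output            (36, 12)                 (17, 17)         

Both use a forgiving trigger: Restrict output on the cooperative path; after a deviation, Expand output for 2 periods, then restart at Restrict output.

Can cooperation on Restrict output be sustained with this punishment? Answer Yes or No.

IC: δ+…+δ^2 ≥ (36−23)/(23−17) = 13/6.
At δ = 3/4: partial sum = 1.3125 < 2.1667. Cooperation not sustainable.

No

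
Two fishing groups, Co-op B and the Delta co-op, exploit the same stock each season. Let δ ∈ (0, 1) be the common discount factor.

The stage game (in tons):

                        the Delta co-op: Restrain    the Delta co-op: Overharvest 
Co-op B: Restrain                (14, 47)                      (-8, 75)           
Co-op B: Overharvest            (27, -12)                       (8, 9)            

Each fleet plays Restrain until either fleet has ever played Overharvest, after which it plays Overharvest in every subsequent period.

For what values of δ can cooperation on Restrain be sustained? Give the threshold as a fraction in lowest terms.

13/19

Co-op B: cooperation gives 14 each period; deviation gives 27 once then 8 forever.
  14/(1−δ) ≥ 27 + 8δ/(1−δ) ⇒ δ ≥ 13/19.
the Delta co-op: cooperation gives 47 each period; deviation gives 75 once then 9 forever.
  δ ≥ 28/66 = 14/33.
Both must hold, so the binding constraint is Co-op B's: δ ≥ 13/19.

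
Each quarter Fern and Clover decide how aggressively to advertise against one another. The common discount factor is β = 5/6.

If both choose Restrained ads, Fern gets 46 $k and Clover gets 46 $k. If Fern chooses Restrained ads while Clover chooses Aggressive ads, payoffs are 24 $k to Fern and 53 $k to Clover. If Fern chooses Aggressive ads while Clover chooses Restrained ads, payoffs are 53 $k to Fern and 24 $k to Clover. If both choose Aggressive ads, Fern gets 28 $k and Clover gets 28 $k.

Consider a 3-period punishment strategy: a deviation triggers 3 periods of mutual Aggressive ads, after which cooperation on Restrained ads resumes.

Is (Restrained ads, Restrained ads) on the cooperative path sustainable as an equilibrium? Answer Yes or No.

IC: β+…+β^3 ≥ (53−46)/(46−28) = 7/18.
At β = 5/6: partial sum = 2.1065 ≥ 0.3889. Cooperation sustainable.

Yes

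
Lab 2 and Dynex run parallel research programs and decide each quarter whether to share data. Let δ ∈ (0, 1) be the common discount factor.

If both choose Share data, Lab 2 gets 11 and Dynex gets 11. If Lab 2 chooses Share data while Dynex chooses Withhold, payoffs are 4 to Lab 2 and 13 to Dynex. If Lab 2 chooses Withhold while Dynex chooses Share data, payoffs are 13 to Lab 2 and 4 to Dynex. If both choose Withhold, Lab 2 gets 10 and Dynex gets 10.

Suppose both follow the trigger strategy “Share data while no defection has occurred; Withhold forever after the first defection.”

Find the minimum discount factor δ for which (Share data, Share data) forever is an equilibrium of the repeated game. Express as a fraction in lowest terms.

2/3

Under grim trigger the critical discount factor is (T−C)/(T−P) with T = 13, C = 11, P = 10.
δ* = (13−11)/(13−10) = 2/3.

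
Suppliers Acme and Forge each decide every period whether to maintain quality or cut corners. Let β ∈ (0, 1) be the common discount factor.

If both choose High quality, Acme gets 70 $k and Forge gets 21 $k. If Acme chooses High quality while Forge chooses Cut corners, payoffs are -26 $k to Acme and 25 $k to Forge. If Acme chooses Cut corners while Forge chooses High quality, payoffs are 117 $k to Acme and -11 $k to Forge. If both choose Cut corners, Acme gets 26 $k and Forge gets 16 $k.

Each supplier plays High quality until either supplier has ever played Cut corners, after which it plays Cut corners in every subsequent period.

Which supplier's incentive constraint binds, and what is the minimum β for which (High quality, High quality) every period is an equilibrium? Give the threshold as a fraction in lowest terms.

Acme; β ≥ 47/91

Acme: cooperation gives 70 each period; deviation gives 117 once then 26 forever.
  70/(1−β) ≥ 117 + 26β/(1−β) ⇒ β ≥ 47/91.
Forge: cooperation gives 21 each period; deviation gives 25 once then 16 forever.
  β ≥ 4/9.
Both must hold, so the binding constraint is Acme's: β ≥ 47/91.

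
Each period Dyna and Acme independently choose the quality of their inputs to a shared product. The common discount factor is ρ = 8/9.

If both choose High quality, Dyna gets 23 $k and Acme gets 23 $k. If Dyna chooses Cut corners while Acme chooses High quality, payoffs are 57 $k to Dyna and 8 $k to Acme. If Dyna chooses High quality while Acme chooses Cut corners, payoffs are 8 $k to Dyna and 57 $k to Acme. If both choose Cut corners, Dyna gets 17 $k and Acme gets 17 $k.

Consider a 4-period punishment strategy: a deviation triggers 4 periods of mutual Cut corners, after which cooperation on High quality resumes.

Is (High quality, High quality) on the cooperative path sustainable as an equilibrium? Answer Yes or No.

IC: ρ+…+ρ^4 ≥ (57−23)/(23−17) = 17/3.
At ρ = 8/9: partial sum = 3.0056 < 5.6667. Cooperation not sustainable.

No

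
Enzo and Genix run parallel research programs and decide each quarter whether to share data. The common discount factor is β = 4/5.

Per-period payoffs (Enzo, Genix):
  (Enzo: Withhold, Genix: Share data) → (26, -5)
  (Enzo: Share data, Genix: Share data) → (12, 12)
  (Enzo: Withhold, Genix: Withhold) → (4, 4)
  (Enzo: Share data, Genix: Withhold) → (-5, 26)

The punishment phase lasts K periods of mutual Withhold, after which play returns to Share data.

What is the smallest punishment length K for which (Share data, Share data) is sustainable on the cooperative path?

IC: β(1−β^K)/(1−β) ≥ (26−12)/(12−4) = 7/4.
With β = 4/5: need 1 − β^K ≥ 7/4·(1−4/5)/(4/5), i.e. β^K ≤ 0.5625.
Since (4/5)^2 = 0.6400 and (4/5)^3 = 0.5120, the smallest such K is 3.

3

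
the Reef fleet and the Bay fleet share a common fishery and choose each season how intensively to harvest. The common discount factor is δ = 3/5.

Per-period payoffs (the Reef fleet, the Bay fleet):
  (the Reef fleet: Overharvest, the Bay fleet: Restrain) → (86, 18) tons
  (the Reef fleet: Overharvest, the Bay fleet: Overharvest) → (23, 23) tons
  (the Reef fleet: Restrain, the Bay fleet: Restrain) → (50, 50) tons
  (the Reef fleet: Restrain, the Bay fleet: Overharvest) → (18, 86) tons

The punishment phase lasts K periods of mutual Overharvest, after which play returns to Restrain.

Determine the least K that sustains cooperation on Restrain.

IC: δ(1−δ^K)/(1−δ) ≥ (86−50)/(50−23) = 4/3.
With δ = 3/5: need 1 − δ^K ≥ 4/3·(1−3/5)/(3/5), i.e. δ^K ≤ 0.1111.
Since (3/5)^4 = 0.1296 and (3/5)^5 = 0.0778, the smallest such K is 5.

5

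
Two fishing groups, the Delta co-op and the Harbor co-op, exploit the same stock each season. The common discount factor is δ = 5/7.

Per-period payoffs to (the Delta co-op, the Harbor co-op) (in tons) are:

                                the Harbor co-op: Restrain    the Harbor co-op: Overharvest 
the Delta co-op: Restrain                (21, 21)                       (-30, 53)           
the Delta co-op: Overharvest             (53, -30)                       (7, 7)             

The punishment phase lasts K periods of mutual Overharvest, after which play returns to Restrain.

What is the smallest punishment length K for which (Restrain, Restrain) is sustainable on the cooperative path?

8

Need Σ_{k=1}^{K} δ^k ≥ (53−21)/(21−7) = 2.2857 at δ = 5/7.
At K = 7 the sum is 2.2628 < 2.2857; at K = 8 it is 2.3306 ≥ 2.2857.
So the minimum punishment length is K = 8.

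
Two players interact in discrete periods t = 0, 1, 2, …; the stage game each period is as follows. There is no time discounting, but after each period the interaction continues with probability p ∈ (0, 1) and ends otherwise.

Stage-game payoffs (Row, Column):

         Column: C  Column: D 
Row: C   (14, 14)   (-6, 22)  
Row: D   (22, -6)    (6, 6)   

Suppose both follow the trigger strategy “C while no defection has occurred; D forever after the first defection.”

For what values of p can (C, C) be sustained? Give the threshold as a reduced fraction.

With no time discounting, the continuation probability p plays the role of the discount factor.
Grim-trigger IC: 14/(1−p) ≥ 22 + 6p/(1−p) ⇒ p ≥ (22−14)/(22−6) = 1/2.

1/2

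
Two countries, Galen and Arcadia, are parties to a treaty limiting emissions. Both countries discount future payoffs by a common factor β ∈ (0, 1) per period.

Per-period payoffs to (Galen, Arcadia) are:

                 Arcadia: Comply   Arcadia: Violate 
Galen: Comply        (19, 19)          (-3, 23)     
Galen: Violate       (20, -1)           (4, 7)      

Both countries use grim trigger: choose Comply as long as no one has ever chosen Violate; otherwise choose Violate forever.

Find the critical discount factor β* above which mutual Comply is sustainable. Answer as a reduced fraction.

1/4

Galen: cooperation gives 19 each period; deviation gives 20 once then 4 forever.
  19/(1−β) ≥ 20 + 4β/(1−β) ⇒ β ≥ 1/16.
Arcadia: cooperation gives 19 each period; deviation gives 23 once then 7 forever.
  β ≥ 4/16 = 1/4.
Both must hold, so the binding constraint is Arcadia's: β ≥ 1/4.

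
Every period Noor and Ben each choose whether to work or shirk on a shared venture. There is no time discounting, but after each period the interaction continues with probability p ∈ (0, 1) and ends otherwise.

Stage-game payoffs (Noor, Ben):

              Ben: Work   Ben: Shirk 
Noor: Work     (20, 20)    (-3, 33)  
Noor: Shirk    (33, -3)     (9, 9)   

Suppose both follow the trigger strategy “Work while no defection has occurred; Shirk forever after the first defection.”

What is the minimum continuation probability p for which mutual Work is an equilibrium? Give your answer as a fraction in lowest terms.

With no time discounting, the continuation probability p plays the role of the discount factor.
Grim-trigger IC: 20/(1−p) ≥ 33 + 9p/(1−p) ⇒ p ≥ (33−20)/(33−9) = 13/24.

13/24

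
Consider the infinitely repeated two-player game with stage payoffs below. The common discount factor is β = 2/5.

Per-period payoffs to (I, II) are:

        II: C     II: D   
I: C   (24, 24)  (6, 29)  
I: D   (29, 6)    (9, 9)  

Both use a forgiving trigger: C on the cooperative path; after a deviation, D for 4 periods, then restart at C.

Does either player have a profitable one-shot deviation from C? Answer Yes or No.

No

IC: β+…+β^4 ≥ (29−24)/(24−9) = 1/3.
At β = 2/5: partial sum = 0.6496 ≥ 0.3333. Cooperation sustainable.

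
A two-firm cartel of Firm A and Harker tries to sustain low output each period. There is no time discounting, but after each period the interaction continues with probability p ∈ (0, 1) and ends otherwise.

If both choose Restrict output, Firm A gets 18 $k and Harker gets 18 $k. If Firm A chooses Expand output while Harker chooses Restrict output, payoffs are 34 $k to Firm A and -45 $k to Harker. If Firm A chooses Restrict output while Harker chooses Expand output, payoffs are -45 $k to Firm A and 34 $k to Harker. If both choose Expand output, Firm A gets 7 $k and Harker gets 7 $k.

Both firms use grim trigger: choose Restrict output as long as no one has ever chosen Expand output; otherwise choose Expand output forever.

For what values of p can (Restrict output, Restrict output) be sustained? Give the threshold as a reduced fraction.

Expected cooperation value is 18 + p·18 + p²·18 + … = 18/(1−p); deviation gives 34 + p·7/(1−p).
18 ≥ 34(1−p) + 7p ⇒ 27p ≥ 16 ⇒ p ≥ 16/27.

16/27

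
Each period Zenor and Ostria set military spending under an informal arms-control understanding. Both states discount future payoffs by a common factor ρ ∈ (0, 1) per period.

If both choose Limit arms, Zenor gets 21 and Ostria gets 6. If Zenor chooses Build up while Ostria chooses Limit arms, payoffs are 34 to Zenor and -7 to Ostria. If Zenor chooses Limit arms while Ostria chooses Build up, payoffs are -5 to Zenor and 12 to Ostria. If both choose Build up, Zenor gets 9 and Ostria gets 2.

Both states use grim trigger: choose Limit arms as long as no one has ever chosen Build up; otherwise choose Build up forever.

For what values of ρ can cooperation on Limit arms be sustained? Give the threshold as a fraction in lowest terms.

3/5

Zenor: cooperation gives 21 each period; deviation gives 34 once then 9 forever.
  21/(1−ρ) ≥ 34 + 9ρ/(1−ρ) ⇒ ρ ≥ 13/25.
Ostria: cooperation gives 6 each period; deviation gives 12 once then 2 forever.
  ρ ≥ 6/10 = 3/5.
Both must hold, so the binding constraint is Ostria's: ρ ≥ 3/5.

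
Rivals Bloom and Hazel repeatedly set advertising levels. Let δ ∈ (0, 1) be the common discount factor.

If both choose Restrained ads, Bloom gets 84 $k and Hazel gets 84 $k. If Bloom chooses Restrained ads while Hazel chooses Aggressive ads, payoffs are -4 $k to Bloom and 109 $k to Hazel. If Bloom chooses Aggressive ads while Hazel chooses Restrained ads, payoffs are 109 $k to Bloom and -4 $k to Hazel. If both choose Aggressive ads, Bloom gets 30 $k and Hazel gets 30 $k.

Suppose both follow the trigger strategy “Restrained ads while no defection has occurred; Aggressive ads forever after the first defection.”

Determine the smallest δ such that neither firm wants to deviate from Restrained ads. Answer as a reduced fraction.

25/79

Under grim trigger the critical discount factor is (T−C)/(T−P) with T = 109, C = 84, P = 30.
δ* = (109−84)/(109−30) = 25/79.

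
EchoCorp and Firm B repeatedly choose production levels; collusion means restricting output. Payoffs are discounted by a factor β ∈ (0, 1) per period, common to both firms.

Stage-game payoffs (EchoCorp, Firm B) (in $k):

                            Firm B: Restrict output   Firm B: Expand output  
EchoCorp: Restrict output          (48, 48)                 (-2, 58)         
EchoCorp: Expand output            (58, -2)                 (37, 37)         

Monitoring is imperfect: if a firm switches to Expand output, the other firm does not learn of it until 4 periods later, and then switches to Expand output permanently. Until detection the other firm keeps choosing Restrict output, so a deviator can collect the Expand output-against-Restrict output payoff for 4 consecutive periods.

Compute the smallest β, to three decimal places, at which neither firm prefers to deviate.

Deviating for the 4 undetected periods gains 58−48 = 10 per period over cooperation, then loses 48−37 = 11 per period forever once punishment starts.
Gain: 10(1 + β + … + β^3); loss: 11·β^4/(1−β).
No profitable deviation ⇔ 10(1−β^4) ≤ 11·β^4, i.e. β^4 ≥ 10/(10+11) = 10/21.
Hence β ≥ (10/21)^(1/4) ≈ 0.831.

0.831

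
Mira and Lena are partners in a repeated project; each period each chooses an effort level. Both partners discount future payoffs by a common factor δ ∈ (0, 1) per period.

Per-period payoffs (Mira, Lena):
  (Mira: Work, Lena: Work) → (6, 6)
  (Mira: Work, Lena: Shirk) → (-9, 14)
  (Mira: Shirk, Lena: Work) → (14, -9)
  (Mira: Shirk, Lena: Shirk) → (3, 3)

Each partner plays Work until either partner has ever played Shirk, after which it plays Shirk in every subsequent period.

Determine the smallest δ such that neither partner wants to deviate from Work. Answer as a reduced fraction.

8/11

6/(1−δ) ≥ 14 + 3δ/(1−δ)
6 ≥ 14 − 11δ
δ ≥ 8/11.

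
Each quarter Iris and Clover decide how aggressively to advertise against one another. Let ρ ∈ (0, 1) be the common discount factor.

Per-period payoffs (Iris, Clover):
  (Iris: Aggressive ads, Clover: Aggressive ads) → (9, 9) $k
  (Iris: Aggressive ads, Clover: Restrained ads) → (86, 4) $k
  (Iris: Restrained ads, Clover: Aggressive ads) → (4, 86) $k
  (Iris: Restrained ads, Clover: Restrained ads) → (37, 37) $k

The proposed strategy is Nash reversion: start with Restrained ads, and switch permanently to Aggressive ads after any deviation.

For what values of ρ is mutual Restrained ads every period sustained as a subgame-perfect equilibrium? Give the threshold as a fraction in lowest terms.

Cooperation forever yields 37 each period: 37/(1−ρ).
Deviating yields 86 once, then 9 forever: 86 + 9ρ/(1−ρ).
No profitable deviation requires 37/(1−ρ) ≥ 86 + 9ρ/(1−ρ).
Multiplying by (1−ρ): 37 ≥ 86(1−ρ) + 9ρ = 86 − 77ρ.
So 77ρ ≥ 49, i.e. ρ ≥ 49/77 = 7/11.

7/11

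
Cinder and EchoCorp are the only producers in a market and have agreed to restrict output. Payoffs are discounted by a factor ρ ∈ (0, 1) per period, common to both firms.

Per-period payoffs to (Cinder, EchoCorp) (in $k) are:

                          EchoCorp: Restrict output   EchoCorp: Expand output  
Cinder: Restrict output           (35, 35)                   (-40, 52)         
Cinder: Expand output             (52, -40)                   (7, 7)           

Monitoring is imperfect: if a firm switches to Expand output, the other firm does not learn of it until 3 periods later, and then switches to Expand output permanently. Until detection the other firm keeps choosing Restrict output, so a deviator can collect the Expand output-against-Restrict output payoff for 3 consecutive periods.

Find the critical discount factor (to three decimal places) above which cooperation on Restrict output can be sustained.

0.723

A deviator earns 52 for 3 periods, then 7 forever; cooperating earns 35 forever. Multiplying the IC by (1−ρ):
35 ≥ 52(1−ρ^3) + 7ρ^3, so 45·ρ^3 ≥ 17 and ρ^3 ≥ 17/45.
ρ ≥ (17/45)^(1/3) ≈ 0.723.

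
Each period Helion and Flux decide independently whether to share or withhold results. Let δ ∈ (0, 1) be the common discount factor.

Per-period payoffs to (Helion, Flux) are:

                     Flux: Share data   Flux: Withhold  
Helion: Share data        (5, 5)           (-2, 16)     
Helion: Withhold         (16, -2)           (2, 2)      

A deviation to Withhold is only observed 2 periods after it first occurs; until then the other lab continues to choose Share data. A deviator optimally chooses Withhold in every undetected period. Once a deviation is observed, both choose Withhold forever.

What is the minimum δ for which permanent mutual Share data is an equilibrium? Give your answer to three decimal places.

0.886

Deviating for the 2 undetected periods gains 16−5 = 11 per period over cooperation, then loses 5−2 = 3 per period forever once punishment starts.
Gain: 11(1 + δ + … + δ^1); loss: 3·δ^2/(1−δ).
No profitable deviation ⇔ 11(1−δ^2) ≤ 3·δ^2, i.e. δ^2 ≥ 11/(11+3) = 11/14.
Hence δ ≥ (11/14)^(1/2) ≈ 0.886.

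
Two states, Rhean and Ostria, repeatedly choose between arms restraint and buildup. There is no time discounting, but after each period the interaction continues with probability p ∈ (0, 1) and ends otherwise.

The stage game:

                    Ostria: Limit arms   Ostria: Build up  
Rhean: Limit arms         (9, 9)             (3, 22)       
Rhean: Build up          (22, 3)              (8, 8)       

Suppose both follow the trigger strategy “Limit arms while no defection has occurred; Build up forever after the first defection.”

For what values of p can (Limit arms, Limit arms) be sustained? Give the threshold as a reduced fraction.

13/14

Expected cooperation value is 9 + p·9 + p²·9 + … = 9/(1−p); deviation gives 22 + p·8/(1−p).
9 ≥ 22(1−p) + 8p ⇒ 14p ≥ 13 ⇒ p ≥ 13/14.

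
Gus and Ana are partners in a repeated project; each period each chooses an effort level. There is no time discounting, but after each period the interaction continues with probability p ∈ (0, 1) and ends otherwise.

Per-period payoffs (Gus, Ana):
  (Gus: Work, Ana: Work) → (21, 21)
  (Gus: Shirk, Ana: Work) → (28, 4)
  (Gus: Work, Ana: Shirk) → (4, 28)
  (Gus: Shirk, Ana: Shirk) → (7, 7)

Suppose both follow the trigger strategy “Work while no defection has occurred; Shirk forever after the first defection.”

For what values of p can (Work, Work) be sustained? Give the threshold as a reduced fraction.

With no time discounting, the continuation probability p plays the role of the discount factor.
Grim-trigger IC: 21/(1−p) ≥ 28 + 7p/(1−p) ⇒ p ≥ (28−21)/(28−7) = 1/3.

1/3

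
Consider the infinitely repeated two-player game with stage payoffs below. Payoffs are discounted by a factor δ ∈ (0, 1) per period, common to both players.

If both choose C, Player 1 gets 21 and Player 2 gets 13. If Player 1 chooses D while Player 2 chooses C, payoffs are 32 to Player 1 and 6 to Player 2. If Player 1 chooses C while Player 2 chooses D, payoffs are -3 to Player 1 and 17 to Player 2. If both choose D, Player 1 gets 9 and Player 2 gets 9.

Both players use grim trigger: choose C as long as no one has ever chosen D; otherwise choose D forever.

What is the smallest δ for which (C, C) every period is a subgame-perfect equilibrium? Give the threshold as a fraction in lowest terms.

1/2

Player 1: cooperation gives 21 each period; deviation gives 32 once then 9 forever.
  21/(1−δ) ≥ 32 + 9δ/(1−δ) ⇒ δ ≥ 11/23.
Player 2: cooperation gives 13 each period; deviation gives 17 once then 9 forever.
  δ ≥ 4/8 = 1/2.
Both must hold, so the binding constraint is Player 2's: δ ≥ 1/2.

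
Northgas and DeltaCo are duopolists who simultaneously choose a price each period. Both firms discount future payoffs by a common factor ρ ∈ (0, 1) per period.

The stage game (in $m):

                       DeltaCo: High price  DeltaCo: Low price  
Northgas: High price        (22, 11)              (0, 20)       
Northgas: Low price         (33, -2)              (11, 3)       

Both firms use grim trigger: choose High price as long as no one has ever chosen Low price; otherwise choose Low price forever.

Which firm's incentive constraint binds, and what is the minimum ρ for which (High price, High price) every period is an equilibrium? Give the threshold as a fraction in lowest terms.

DeltaCo; ρ ≥ 9/17

For Northgas: deviation gain 33−22 = 11, per-period punishment loss 22−11 = 11. IC gives ρ ≥ 11/22 = 1/2.
For DeltaCo: gain 9, loss 8 per period, so ρ ≥ 9/17.
The tighter constraint is DeltaCo's, so cooperation needs ρ ≥ 9/17.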